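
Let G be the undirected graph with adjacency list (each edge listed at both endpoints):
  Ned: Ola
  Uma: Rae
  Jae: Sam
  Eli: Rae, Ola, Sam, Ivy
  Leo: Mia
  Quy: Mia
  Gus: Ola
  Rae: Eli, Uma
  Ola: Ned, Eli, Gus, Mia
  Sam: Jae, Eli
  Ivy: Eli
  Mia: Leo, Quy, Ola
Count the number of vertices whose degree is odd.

Degrees: Ned:1, Uma:1, Jae:1, Eli:4, Leo:1, Quy:1, Gus:1, Rae:2, Ola:4, Sam:2, Ivy:1, Mia:3
Odd-degree vertices: Ned, Uma, Jae, Leo, Quy, Gus, Ivy, Mia.

8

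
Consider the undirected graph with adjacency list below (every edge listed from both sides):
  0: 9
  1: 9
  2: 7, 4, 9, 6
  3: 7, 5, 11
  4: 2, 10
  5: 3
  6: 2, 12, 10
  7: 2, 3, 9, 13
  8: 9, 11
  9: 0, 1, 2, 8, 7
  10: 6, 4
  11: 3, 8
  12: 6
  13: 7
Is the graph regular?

Degrees: 0:1, 1:1, 2:4, 3:3, 4:2, 5:1, 6:3, 7:4, 8:2, 9:5, 10:2, 11:2, 12:1, 13:1
Degrees are not all equal (e.g. deg(0)=1 but deg(9)=5); not regular.

No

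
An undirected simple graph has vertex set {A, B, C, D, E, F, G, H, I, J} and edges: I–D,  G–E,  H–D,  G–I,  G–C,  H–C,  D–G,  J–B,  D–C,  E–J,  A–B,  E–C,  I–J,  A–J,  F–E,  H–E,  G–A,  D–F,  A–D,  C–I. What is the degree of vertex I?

4

Neighbors of I: C, D, G, J.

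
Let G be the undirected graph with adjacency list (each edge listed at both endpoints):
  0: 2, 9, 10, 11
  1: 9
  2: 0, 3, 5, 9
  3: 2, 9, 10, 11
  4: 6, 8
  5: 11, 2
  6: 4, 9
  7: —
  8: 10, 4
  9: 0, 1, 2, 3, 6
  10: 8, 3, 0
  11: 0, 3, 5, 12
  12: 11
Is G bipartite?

9-2-3-9 is an odd cycle (length 3), and a bipartite graph can contain only even cycles.

No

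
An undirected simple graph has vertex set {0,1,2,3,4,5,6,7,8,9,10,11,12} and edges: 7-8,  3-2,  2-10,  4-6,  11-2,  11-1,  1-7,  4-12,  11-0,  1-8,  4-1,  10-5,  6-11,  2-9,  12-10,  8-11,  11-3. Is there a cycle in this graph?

|V| = 13, |E| = 17, number of components = 1.
One cycle is 11-2-10-12-4-1-8-11.

Yes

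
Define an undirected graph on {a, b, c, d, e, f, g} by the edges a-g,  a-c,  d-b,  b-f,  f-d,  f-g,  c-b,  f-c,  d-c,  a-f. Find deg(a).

3

Neighbors of a: c, f, g.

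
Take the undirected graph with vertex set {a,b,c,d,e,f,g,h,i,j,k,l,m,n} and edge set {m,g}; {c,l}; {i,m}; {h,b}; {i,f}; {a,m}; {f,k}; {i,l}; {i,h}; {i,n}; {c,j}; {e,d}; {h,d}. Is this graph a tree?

The graph has 14 vertices and 13 edges.
It is connected with exactly 13 edges, hence acyclic — it is a tree.

Yes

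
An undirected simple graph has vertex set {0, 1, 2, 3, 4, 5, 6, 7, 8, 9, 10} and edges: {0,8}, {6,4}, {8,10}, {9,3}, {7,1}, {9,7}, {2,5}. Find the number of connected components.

Component: {2, 5}
Component: {4, 6}
Component: {0, 8, 10}
Component: {1, 3, 7, 9}

4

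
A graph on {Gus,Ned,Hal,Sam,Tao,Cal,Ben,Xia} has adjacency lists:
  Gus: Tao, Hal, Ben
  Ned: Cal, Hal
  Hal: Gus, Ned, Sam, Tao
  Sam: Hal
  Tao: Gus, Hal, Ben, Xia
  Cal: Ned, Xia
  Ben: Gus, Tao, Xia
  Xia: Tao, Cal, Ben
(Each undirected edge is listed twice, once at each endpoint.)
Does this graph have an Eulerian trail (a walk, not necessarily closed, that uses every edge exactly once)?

No

Degrees: Gus:3, Ned:2, Hal:4, Sam:1, Tao:4, Cal:2, Ben:3, Xia:3
Odd-degree vertices: Gus, Sam, Ben, Xia (4 total).
With 4 odd-degree vertices (more than two), no single trail can use every edge.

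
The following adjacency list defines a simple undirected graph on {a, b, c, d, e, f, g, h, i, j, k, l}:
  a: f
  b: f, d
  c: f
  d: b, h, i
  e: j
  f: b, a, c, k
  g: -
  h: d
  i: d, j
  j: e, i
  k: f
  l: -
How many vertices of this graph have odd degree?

Degrees: a:1, b:2, c:1, d:3, e:1, f:4, g:0, h:1, i:2, j:2, k:1, l:0
Odd-degree vertices: a, c, d, e, h, k.

6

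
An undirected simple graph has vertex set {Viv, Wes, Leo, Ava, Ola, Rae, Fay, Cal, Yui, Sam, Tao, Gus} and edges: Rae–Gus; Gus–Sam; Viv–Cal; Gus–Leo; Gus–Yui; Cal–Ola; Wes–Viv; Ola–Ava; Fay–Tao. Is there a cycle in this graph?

|V| = 12, |E| = 9, number of components = 3.
Since 9 = 12 - 3, the graph is a forest and contains no cycle.

No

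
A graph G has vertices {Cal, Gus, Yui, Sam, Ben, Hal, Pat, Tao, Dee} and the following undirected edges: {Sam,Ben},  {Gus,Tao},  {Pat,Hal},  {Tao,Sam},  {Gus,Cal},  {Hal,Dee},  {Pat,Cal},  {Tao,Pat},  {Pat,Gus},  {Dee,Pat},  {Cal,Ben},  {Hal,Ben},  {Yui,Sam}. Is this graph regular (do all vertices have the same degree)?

Degrees: Cal:3, Gus:3, Yui:1, Sam:3, Ben:3, Hal:3, Pat:5, Tao:3, Dee:2
Degrees are not all equal (e.g. deg(Yui)=1 but deg(Pat)=5); not regular.

No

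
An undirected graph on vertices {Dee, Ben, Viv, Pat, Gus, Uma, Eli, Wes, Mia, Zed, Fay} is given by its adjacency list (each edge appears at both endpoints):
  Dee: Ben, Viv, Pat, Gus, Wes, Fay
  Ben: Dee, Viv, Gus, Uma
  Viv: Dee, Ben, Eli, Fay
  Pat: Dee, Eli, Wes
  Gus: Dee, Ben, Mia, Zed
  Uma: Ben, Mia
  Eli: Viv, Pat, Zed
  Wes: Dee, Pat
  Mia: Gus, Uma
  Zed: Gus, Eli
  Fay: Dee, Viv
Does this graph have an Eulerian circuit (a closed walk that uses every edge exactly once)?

Degrees: Dee:6, Ben:4, Viv:4, Pat:3, Gus:4, Uma:2, Eli:3, Wes:2, Mia:2, Zed:2, Fay:2
Pat, Eli have odd degree; an Eulerian circuit needs every degree to be even, so none exists.

No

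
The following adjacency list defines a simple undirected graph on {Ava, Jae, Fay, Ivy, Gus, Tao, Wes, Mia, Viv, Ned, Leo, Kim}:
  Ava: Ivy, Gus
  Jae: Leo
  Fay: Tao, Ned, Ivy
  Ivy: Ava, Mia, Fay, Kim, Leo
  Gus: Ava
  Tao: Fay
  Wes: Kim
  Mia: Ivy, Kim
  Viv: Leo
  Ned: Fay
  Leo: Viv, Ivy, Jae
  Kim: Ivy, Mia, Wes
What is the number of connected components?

1

Component: {Ava, Jae, Fay, Ivy, Gus, Tao, Wes, Mia, Viv, Ned, Leo, Kim}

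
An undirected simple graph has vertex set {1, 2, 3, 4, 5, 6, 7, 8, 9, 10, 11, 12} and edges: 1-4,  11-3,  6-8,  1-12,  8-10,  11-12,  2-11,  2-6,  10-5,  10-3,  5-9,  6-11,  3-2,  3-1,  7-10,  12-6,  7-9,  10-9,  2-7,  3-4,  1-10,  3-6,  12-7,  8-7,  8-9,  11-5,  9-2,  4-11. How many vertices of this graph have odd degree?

6

Degrees: 1:4, 2:5, 3:6, 4:3, 5:3, 6:5, 7:5, 8:4, 9:5, 10:6, 11:6, 12:4
Odd-degree vertices: 2, 4, 5, 6, 7, 9.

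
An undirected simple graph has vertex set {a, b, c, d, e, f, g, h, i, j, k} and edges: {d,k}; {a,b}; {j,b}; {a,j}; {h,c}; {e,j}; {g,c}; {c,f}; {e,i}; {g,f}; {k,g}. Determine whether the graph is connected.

Component: {a, b, e, i, j}
Component: {c, d, f, g, h, k}
There are 2 separate components, so the graph is not connected.

No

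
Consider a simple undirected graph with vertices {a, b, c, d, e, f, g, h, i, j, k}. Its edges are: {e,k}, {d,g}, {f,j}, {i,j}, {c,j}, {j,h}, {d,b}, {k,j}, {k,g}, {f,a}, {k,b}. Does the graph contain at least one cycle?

|V| = 11, |E| = 11, number of components = 1.
Since 11 > 11 - 1, a cycle must exist; for instance k-b-d-g-k.

Yes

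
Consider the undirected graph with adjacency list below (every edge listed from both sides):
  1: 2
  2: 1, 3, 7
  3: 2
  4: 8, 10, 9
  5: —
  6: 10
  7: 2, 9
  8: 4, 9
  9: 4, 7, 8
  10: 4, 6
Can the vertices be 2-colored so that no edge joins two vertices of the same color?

No

The cycle 8-9-4-8 has length 3, which is odd, so the graph is not bipartite.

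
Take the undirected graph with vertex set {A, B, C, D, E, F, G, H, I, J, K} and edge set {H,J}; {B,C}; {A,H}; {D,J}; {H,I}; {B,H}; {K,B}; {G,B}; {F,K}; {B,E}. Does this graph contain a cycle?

The graph has 11 vertices, 10 edges, and 1 connected component.
A forest on 11 vertices with 1 component has exactly 10 edges, which matches — so no cycle.

No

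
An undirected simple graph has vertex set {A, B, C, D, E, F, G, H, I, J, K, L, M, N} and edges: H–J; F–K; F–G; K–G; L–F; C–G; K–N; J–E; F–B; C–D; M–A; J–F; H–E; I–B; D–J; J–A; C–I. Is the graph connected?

Starting from A and exploring outward reaches every vertex (A, J, M, F, E, H, D, G, B, L, K, C, I, N); the graph is connected.

Yes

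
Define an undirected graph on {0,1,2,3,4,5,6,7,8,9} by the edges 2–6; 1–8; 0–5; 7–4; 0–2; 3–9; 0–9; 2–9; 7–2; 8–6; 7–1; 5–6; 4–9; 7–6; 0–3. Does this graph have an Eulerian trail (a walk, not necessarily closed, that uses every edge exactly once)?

Yes

Degrees: 0:4, 1:2, 2:4, 3:2, 4:2, 5:2, 6:4, 7:4, 8:2, 9:4
Odd-degree vertices: none (0 total).
With 0 odd-degree vertices and all edges in one connected piece, an Eulerian trail exists.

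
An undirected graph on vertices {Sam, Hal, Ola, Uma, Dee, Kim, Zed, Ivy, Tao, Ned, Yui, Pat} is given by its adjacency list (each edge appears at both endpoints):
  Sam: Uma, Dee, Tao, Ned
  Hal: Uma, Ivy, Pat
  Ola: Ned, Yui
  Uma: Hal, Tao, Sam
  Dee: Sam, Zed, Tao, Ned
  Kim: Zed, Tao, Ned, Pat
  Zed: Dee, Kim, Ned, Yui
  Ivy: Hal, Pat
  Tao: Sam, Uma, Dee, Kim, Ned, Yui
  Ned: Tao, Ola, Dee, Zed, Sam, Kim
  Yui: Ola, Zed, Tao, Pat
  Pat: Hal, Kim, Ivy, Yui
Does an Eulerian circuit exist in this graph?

No

Degrees: Sam:4, Hal:3, Ola:2, Uma:3, Dee:4, Kim:4, Zed:4, Ivy:2, Tao:6, Ned:6, Yui:4, Pat:4
Hal, Uma have odd degree; an Eulerian circuit needs every degree to be even, so none exists.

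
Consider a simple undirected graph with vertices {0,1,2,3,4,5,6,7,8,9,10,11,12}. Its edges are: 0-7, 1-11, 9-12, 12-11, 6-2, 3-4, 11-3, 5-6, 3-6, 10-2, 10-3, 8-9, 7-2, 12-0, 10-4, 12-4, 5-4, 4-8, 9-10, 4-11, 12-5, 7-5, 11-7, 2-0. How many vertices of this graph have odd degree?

Degrees: 0:3, 1:1, 2:4, 3:4, 4:6, 5:4, 6:3, 7:4, 8:2, 9:3, 10:4, 11:5, 12:5
Odd-degree vertices: 0, 1, 6, 9, 11, 12.

6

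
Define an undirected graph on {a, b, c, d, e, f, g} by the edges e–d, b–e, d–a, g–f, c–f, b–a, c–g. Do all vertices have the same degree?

Yes

Degrees: a:2, b:2, c:2, d:2, e:2, f:2, g:2
Every vertex has degree 2, so the graph is 2-regular.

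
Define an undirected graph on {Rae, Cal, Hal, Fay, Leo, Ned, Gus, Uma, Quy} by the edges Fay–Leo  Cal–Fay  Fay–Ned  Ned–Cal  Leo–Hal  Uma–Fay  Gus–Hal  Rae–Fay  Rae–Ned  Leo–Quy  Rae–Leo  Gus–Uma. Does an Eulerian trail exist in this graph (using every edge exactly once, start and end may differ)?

No

Degrees: Rae:3, Cal:2, Hal:2, Fay:5, Leo:4, Ned:3, Gus:2, Uma:2, Quy:1
Odd-degree vertices: Rae, Fay, Ned, Quy (4 total).
With 4 odd-degree vertices (more than two), no single trail can use every edge.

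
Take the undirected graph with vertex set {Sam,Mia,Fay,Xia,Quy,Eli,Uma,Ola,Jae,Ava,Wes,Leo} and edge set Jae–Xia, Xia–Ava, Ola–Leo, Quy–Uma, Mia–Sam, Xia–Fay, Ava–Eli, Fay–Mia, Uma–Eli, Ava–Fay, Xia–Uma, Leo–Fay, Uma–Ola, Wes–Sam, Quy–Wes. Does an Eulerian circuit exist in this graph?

No

Degrees: Sam:2, Mia:2, Fay:4, Xia:4, Quy:2, Eli:2, Uma:4, Ola:2, Jae:1, Ava:3, Wes:2, Leo:2
Jae, Ava have odd degree; an Eulerian circuit needs every degree to be even, so none exists.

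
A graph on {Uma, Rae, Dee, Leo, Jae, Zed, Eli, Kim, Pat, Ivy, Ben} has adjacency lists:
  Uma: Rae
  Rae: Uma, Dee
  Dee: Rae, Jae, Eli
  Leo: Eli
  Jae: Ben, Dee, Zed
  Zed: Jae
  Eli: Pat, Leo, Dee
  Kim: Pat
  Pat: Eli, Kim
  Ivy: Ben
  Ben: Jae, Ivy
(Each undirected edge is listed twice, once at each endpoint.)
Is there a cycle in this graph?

No

|V| = 11, |E| = 10, number of components = 1.
Since 10 = 11 - 1, the graph is a forest and contains no cycle.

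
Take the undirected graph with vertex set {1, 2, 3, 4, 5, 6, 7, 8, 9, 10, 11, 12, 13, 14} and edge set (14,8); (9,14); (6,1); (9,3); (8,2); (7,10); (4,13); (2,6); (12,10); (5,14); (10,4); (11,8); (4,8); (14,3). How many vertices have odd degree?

Degrees: 1:1, 2:2, 3:2, 4:3, 5:1, 6:2, 7:1, 8:4, 9:2, 10:3, 11:1, 12:1, 13:1, 14:4
Odd-degree vertices: 1, 4, 5, 7, 10, 11, 12, 13.

8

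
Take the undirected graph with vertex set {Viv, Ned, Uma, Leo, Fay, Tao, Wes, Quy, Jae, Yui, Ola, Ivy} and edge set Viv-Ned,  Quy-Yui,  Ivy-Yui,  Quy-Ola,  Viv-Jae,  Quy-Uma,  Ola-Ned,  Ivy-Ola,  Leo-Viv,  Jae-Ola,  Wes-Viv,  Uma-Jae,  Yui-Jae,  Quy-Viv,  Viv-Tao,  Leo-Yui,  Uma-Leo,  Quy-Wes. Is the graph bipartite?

The cycle Viv-Wes-Quy-Viv has length 3, which is odd, so the graph is not bipartite.

No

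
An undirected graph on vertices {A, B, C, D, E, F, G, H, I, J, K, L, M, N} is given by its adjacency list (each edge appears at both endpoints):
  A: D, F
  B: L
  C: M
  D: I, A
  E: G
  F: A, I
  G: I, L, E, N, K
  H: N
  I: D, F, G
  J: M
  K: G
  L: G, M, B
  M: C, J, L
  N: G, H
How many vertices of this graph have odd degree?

10

Degrees: A:2, B:1, C:1, D:2, E:1, F:2, G:5, H:1, I:3, J:1, K:1, L:3, M:3, N:2
Odd-degree vertices: B, C, E, G, H, I, J, K, L, M.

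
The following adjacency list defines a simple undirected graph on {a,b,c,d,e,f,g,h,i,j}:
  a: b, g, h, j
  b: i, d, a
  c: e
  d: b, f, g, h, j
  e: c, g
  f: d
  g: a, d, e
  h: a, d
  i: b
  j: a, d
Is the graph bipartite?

A valid 2-coloring puts {b, c, f, g, h, j} on one side and {a, d, e, i} on the other; every edge crosses between the two sides.

Yes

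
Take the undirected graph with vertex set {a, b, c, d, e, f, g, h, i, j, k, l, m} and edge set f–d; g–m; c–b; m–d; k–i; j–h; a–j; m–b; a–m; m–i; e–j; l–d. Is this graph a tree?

|V| = 13, |E| = 12.
It is connected with exactly 12 edges, hence acyclic — it is a tree.

Yes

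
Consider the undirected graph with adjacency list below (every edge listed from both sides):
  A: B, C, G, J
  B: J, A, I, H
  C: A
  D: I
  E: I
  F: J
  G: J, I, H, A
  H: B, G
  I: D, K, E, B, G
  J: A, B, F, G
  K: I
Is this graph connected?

A breadth-first search from A visits A, G, C, B, J, I, H, F, D, E, K — all 11 vertices — so the graph is connected.

Yes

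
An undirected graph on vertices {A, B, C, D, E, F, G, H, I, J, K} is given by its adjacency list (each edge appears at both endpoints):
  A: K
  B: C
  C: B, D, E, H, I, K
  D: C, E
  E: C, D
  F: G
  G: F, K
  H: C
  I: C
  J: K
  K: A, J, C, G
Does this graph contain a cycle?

The graph has 11 vertices, 11 edges, and 1 connected component.
Since 11 > 11 - 1, a cycle must exist; for instance C-E-D-C.

Yes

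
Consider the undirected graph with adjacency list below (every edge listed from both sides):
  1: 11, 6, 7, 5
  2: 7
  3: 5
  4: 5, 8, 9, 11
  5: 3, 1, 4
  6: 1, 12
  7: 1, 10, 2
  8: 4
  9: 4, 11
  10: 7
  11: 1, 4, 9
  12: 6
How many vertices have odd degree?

8

Degrees: 1:4, 2:1, 3:1, 4:4, 5:3, 6:2, 7:3, 8:1, 9:2, 10:1, 11:3, 12:1
Odd-degree vertices: 2, 3, 5, 7, 8, 10, 11, 12.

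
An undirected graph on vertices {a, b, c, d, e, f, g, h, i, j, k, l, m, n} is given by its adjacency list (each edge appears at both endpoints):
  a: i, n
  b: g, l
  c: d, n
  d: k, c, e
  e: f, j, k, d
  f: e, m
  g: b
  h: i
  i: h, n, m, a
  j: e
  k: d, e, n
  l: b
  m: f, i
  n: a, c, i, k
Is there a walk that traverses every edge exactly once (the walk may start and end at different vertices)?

Degrees: a:2, b:2, c:2, d:3, e:4, f:2, g:1, h:1, i:4, j:1, k:3, l:1, m:2, n:4
Odd-degree vertices: d, g, h, j, k, l (6 total).
With 6 odd-degree vertices (more than two), no single trail can use every edge.

No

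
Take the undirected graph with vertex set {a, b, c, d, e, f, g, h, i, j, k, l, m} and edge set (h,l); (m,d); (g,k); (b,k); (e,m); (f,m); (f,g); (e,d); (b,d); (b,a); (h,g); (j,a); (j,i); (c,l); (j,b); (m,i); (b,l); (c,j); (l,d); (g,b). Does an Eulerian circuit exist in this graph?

Degrees: a:2, b:6, c:2, d:4, e:2, f:2, g:4, h:2, i:2, j:4, k:2, l:4, m:4
Every vertex has even degree and the edges form a single connected piece, so an Eulerian circuit exists.

Yes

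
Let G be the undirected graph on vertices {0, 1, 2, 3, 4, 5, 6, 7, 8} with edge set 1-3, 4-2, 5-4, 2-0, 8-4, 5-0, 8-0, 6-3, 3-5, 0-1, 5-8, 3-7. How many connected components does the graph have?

Component: {0, 1, 2, 3, 4, 5, 6, 7, 8}

1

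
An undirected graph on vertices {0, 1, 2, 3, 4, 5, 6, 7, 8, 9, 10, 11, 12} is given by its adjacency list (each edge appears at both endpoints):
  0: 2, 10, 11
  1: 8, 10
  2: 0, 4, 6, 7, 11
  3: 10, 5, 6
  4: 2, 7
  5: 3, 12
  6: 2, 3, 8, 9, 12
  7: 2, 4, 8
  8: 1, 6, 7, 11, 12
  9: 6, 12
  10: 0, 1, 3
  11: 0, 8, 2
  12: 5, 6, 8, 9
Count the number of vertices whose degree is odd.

Degrees: 0:3, 1:2, 2:5, 3:3, 4:2, 5:2, 6:5, 7:3, 8:5, 9:2, 10:3, 11:3, 12:4
Odd-degree vertices: 0, 2, 3, 6, 7, 8, 10, 11.

8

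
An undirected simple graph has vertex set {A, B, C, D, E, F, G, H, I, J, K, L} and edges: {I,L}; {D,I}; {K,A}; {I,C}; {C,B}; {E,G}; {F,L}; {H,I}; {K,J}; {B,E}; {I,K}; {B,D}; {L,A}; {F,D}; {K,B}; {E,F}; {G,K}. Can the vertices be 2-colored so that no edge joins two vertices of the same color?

Partition the vertices as {C, D, E, H, K, L} vs {A, B, F, G, I, J}. Each listed edge has one endpoint in each part, so the graph is bipartite.

Yes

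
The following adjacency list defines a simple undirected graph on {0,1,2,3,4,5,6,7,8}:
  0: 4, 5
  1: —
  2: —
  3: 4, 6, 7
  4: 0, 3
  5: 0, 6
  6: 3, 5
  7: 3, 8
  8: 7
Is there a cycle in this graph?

|V| = 9, |E| = 7, number of components = 3.
One cycle is 0-5-6-3-4-0.

Yes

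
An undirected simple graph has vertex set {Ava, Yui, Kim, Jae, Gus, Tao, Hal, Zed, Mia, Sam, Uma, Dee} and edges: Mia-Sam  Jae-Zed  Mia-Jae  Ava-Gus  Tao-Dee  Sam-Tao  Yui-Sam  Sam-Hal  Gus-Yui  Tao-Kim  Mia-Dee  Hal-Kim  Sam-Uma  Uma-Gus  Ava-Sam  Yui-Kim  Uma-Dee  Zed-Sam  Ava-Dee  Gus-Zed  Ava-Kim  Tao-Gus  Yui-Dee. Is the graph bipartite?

Color {Kim, Jae, Gus, Sam, Dee} black and {Ava, Yui, Tao, Hal, Zed, Mia, Uma} white. No edge joins two same-colored vertices, so the graph is bipartite.

Yes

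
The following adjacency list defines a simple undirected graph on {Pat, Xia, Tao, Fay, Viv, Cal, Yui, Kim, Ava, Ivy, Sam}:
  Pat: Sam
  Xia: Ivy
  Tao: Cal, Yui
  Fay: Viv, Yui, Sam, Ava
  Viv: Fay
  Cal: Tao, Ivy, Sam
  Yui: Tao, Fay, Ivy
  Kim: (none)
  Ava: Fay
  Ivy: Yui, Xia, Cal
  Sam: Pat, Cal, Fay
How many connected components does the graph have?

Component: {Kim}
Component: {Pat, Xia, Tao, Fay, Viv, Cal, Yui, Ava, Ivy, Sam}

2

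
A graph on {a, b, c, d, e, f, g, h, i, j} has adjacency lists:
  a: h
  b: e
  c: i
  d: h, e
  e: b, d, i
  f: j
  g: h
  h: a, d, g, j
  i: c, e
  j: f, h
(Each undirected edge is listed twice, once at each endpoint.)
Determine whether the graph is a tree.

The graph has 10 vertices and 9 edges.
Connected and |E| = |V| - 1, which characterizes a tree.

Yes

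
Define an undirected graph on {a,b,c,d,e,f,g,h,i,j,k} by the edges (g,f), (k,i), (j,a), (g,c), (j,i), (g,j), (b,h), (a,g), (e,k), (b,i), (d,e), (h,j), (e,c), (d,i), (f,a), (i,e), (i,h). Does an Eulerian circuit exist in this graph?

Degrees: a:3, b:2, c:2, d:2, e:4, f:2, g:4, h:3, i:6, j:4, k:2
Vertices with odd degree: a, h. An Eulerian circuit requires all degrees even.

No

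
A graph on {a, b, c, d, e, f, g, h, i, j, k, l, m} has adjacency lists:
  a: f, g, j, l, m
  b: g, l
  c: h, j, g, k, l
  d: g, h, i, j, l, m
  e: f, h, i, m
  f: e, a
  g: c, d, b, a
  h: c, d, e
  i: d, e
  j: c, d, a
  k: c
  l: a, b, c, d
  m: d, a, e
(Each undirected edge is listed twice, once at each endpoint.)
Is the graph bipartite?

Color {f, g, h, i, j, k, l, m} black and {a, b, c, d, e} white. No edge joins two same-colored vertices, so the graph is bipartite.

Yes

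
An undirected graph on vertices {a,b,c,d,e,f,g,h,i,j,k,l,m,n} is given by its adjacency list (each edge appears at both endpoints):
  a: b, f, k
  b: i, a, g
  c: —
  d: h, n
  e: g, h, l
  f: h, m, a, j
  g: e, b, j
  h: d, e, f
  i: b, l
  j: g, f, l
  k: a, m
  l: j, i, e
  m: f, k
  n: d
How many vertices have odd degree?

Degrees: a:3, b:3, c:0, d:2, e:3, f:4, g:3, h:3, i:2, j:3, k:2, l:3, m:2, n:1
Odd-degree vertices: a, b, e, g, h, j, l, n.

8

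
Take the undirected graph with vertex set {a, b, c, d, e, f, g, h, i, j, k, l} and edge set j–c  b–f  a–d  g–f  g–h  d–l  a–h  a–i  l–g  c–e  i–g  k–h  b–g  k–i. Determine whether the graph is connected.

No

Component: {c, e, j}
Component: {a, b, d, f, g, h, i, k, l}
There are 2 separate components, so the graph is not connected.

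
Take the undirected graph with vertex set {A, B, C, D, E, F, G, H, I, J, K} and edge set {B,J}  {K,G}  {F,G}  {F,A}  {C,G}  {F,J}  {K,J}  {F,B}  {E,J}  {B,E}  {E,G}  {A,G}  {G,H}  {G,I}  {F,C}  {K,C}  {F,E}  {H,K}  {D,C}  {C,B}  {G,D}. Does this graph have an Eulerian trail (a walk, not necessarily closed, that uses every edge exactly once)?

Yes

Degrees: A:2, B:4, C:5, D:2, E:4, F:6, G:8, H:2, I:1, J:4, K:4
Odd-degree vertices: C, I (2 total).
With 2 odd-degree vertices and all edges in one connected piece, an Eulerian trail exists (from C to I).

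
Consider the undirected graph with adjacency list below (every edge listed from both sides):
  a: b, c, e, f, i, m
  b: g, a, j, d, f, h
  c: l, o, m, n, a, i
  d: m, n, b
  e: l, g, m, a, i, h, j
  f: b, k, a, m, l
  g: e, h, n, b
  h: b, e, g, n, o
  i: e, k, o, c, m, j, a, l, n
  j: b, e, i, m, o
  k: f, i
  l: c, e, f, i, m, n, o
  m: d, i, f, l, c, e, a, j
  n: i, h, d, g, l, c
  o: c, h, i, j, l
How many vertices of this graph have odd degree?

8

Degrees: a:6, b:6, c:6, d:3, e:7, f:5, g:4, h:5, i:9, j:5, k:2, l:7, m:8, n:6, o:5
Odd-degree vertices: d, e, f, h, i, j, l, o.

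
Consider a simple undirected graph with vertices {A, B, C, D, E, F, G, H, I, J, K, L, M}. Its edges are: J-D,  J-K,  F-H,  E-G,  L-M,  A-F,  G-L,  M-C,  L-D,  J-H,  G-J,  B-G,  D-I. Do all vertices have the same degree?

Degrees: A:1, B:1, C:1, D:3, E:1, F:2, G:4, H:2, I:1, J:4, K:1, L:3, M:2
Degrees are not all equal (e.g. deg(A)=1 but deg(G)=4); not regular.

No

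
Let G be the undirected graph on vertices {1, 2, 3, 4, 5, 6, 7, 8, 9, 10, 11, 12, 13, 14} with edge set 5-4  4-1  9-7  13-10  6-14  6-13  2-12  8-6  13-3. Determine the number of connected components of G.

Component: {11}
Component: {2, 12}
Component: {7, 9}
Component: {1, 4, 5}
Component: {3, 6, 8, 10, 13, 14}

5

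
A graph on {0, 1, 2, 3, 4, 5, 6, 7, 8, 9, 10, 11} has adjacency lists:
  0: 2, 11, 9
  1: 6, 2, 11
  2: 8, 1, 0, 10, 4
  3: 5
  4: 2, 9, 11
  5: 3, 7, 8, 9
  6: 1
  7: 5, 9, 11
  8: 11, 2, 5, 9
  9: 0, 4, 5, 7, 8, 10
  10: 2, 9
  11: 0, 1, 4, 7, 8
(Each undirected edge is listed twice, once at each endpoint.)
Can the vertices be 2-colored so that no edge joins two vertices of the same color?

The cycle 5-9-8-5 has length 3, which is odd, so the graph is not bipartite.

No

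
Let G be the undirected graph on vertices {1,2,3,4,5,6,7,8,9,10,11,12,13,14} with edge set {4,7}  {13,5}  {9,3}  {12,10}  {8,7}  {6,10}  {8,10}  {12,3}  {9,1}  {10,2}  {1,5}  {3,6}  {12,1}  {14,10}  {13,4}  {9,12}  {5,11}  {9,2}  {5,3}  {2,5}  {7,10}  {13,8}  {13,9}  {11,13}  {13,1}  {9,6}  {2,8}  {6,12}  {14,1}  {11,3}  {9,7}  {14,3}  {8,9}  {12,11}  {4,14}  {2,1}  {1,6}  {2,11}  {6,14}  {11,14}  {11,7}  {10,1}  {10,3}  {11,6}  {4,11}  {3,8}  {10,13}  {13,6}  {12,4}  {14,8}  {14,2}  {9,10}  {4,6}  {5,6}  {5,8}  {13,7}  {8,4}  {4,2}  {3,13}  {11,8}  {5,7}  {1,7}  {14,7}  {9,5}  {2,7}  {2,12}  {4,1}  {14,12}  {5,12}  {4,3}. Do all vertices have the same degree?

Yes

Degrees: 1:10, 2:10, 3:10, 4:10, 5:10, 6:10, 7:10, 8:10, 9:10, 10:10, 11:10, 12:10, 13:10, 14:10
Every vertex has degree 10, so the graph is 10-regular.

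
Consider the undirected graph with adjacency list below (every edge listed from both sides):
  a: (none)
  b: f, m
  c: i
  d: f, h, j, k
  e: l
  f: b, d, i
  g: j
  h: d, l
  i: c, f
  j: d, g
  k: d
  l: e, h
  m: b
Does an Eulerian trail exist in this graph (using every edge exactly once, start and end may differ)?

Degrees: a:0, b:2, c:1, d:4, e:1, f:3, g:1, h:2, i:2, j:2, k:1, l:2, m:1
Odd-degree vertices: c, e, f, g, k, m (6 total).
An Eulerian trail requires 0 or 2 odd-degree vertices; here there are 6.

No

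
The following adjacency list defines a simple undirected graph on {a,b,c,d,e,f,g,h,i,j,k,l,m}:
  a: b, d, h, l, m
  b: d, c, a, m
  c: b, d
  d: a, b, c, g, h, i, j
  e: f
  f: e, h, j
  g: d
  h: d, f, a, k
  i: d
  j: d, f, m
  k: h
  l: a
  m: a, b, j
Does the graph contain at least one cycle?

The graph has 13 vertices, 18 edges, and 1 connected component.
One cycle is h-f-j-d-h.

Yes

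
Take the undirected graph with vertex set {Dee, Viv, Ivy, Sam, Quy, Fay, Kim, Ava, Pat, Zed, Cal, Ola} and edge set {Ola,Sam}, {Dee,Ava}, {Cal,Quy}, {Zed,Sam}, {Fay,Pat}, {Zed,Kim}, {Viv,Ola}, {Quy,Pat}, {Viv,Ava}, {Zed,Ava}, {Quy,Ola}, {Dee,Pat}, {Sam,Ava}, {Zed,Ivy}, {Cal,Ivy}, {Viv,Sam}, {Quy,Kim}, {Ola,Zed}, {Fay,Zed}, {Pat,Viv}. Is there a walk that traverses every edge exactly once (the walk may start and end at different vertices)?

Degrees: Dee:2, Viv:4, Ivy:2, Sam:4, Quy:4, Fay:2, Kim:2, Ava:4, Pat:4, Zed:6, Cal:2, Ola:4
Odd-degree vertices: none (0 total).
With 0 odd-degree vertices and all edges in one connected piece, an Eulerian trail exists.

Yes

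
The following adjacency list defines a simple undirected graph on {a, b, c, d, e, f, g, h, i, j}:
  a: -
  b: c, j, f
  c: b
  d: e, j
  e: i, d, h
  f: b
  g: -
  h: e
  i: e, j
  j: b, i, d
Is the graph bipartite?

Partition the vertices as {a, c, e, f, g, j} vs {b, d, h, i}. Each listed edge has one endpoint in each part, so the graph is bipartite.

Yes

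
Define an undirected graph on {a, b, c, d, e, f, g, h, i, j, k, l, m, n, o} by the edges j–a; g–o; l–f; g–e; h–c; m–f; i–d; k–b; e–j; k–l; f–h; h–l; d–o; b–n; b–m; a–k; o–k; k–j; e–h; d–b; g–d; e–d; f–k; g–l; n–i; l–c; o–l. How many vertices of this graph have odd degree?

Degrees: a:2, b:4, c:2, d:5, e:4, f:4, g:4, h:4, i:2, j:3, k:6, l:6, m:2, n:2, o:4
Odd-degree vertices: d, j.

2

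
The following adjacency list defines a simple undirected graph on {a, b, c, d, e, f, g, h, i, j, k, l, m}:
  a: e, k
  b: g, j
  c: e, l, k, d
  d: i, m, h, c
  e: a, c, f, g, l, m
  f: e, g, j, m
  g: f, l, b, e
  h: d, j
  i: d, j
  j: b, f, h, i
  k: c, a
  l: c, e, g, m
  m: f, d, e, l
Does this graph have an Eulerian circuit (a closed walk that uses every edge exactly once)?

Yes

Degrees: a:2, b:2, c:4, d:4, e:6, f:4, g:4, h:2, i:2, j:4, k:2, l:4, m:4
Every vertex has even degree and the edges form a single connected piece, so an Eulerian circuit exists.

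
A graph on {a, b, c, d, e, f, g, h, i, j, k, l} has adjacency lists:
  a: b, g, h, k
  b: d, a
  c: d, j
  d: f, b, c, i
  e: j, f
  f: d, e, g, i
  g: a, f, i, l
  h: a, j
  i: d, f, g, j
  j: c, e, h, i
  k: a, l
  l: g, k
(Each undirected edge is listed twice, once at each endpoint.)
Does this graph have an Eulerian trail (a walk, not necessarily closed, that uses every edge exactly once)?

Yes

Degrees: a:4, b:2, c:2, d:4, e:2, f:4, g:4, h:2, i:4, j:4, k:2, l:2
Odd-degree vertices: none (0 total).
The non-isolated vertices are connected and exactly 0 have odd degree, so an Eulerian trail exists.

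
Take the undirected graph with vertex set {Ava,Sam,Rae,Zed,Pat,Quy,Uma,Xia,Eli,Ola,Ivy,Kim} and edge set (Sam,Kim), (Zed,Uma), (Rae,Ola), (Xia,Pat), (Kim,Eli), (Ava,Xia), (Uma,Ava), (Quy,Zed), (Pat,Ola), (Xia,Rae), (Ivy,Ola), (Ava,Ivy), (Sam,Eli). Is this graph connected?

Component: {Sam, Eli, Kim}
Component: {Ava, Rae, Zed, Pat, Quy, Uma, Xia, Ola, Ivy}
There are 2 separate components, so the graph is not connected.

No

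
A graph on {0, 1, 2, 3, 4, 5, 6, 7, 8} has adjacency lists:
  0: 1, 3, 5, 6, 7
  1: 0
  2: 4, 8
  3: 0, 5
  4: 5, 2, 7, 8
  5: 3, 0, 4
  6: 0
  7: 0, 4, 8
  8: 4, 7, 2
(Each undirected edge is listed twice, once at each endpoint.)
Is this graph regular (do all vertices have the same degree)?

Degrees: 0:5, 1:1, 2:2, 3:2, 4:4, 5:3, 6:1, 7:3, 8:3
Degrees are not all equal (e.g. deg(1)=1 but deg(0)=5); not regular.

No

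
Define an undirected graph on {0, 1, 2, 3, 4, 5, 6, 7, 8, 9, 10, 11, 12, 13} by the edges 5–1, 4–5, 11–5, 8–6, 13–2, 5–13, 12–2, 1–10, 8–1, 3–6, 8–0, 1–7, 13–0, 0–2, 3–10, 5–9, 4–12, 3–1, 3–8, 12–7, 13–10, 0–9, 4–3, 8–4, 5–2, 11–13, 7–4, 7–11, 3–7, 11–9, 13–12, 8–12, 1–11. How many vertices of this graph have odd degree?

6

Degrees: 0:4, 1:6, 2:4, 3:6, 4:5, 5:6, 6:2, 7:5, 8:6, 9:3, 10:3, 11:5, 12:5, 13:6
Odd-degree vertices: 4, 7, 9, 10, 11, 12.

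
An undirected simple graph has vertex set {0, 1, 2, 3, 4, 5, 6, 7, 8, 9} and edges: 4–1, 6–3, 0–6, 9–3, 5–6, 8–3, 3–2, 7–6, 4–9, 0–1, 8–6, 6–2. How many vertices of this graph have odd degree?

Degrees: 0:2, 1:2, 2:2, 3:4, 4:2, 5:1, 6:6, 7:1, 8:2, 9:2
Odd-degree vertices: 5, 7.

2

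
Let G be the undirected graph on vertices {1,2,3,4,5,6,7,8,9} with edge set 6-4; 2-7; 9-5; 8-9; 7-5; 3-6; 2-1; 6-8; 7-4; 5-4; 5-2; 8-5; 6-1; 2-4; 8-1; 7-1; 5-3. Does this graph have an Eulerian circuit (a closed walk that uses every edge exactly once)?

Degrees: 1:4, 2:4, 3:2, 4:4, 5:6, 6:4, 7:4, 8:4, 9:2
All degrees are even and the non-isolated vertices are connected — an Eulerian circuit exists.

Yes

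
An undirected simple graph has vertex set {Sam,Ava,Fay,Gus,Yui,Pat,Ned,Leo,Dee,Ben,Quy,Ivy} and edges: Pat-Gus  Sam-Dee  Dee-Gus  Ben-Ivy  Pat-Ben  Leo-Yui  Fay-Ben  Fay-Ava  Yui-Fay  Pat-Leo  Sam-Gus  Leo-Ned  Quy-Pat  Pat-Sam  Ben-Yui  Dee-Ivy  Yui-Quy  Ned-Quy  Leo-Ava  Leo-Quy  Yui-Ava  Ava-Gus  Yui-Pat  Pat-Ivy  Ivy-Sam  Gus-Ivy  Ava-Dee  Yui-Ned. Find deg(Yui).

Neighbors of Yui: Ava, Fay, Pat, Ned, Leo, Ben, Quy.

7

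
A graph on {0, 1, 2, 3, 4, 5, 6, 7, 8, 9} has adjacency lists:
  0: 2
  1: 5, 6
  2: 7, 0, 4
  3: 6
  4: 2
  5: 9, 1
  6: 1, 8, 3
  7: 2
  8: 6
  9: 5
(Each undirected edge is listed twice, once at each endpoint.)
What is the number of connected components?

Component: {0, 2, 4, 7}
Component: {1, 3, 5, 6, 8, 9}

2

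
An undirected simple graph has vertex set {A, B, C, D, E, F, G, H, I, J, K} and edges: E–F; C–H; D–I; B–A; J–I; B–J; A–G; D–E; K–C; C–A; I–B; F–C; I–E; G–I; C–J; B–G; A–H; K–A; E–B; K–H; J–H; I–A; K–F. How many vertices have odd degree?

4

Degrees: A:6, B:5, C:5, D:2, E:4, F:3, G:3, H:4, I:6, J:4, K:4
Odd-degree vertices: B, C, F, G.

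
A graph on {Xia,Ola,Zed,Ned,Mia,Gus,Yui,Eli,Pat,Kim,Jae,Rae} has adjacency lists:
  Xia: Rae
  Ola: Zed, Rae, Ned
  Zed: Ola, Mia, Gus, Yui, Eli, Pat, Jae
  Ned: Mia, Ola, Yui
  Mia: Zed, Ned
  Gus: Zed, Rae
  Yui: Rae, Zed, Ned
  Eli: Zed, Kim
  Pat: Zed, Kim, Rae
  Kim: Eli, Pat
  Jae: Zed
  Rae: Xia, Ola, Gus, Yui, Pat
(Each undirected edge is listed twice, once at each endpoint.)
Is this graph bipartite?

Yes

Color {Zed, Ned, Kim, Rae} black and {Xia, Ola, Mia, Gus, Yui, Eli, Pat, Jae} white. No edge joins two same-colored vertices, so the graph is bipartite.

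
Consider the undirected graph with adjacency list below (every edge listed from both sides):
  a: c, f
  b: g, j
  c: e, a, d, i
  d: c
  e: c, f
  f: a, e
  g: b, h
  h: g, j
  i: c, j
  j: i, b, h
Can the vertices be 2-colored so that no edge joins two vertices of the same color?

Partition the vertices as {c, f, g, j} vs {a, b, d, e, h, i}. Each listed edge has one endpoint in each part, so the graph is bipartite.

Yes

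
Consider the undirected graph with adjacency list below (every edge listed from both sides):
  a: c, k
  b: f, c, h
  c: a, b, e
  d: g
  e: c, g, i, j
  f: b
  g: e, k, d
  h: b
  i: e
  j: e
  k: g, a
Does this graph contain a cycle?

The graph has 11 vertices, 11 edges, and 1 connected component.
One cycle is a-k-g-e-c-a.

Yes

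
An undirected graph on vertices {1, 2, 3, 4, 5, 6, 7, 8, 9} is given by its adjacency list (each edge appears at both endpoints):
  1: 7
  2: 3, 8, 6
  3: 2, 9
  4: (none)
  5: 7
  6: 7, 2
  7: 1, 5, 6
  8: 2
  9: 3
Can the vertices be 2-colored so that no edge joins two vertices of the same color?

Color {2, 4, 7, 9} black and {1, 3, 5, 6, 8} white. No edge joins two same-colored vertices, so the graph is bipartite.

Yes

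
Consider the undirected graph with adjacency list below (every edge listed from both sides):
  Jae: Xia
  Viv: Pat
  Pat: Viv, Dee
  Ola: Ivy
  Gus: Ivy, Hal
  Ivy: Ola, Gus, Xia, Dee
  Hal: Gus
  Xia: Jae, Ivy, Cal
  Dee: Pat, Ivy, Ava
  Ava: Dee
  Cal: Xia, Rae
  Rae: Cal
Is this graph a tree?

The graph has 12 vertices and 11 edges.
Connected and |E| = |V| - 1, which characterizes a tree.

Yes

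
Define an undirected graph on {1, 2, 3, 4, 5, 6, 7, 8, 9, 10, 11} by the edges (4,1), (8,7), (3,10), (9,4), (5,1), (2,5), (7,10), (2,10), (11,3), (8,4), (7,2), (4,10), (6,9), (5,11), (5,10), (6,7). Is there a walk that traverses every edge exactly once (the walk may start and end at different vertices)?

Yes

Degrees: 1:2, 2:3, 3:2, 4:4, 5:4, 6:2, 7:4, 8:2, 9:2, 10:5, 11:2
Odd-degree vertices: 2, 10 (2 total).
With 2 odd-degree vertices and all edges in one connected piece, an Eulerian trail exists (from 2 to 10).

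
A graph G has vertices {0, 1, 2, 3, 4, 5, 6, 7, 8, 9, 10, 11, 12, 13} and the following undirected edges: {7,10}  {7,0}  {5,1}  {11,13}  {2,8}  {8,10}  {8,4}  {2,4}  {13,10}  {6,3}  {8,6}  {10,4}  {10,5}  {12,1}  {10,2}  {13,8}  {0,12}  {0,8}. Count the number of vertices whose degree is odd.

6

Degrees: 0:3, 1:2, 2:3, 3:1, 4:3, 5:2, 6:2, 7:2, 8:6, 9:0, 10:6, 11:1, 12:2, 13:3
Odd-degree vertices: 0, 2, 3, 4, 11, 13.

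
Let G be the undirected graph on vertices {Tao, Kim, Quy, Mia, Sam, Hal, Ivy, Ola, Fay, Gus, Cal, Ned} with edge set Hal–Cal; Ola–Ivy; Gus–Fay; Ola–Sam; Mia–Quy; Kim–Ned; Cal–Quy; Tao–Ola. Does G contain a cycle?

|V| = 12, |E| = 8, number of components = 4.
A forest on 12 vertices with 4 components has exactly 8 edges, which matches — so no cycle.

No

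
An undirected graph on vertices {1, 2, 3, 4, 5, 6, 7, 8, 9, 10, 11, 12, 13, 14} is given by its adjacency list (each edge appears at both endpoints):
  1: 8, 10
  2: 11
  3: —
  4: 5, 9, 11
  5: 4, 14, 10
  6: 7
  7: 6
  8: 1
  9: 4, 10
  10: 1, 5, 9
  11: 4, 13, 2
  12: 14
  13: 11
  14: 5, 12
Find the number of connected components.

3

Component: {3}
Component: {6, 7}
Component: {1, 2, 4, 5, 8, 9, 10, 11, 12, 13, 14}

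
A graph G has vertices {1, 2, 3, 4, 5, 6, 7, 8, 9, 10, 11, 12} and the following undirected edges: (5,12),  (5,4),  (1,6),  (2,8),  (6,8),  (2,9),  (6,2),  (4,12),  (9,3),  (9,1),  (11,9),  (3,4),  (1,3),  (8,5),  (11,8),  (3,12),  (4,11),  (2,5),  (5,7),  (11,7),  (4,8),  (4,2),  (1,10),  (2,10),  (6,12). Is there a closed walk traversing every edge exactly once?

No

Degrees: 1:4, 2:6, 3:4, 4:6, 5:5, 6:4, 7:2, 8:5, 9:4, 10:2, 11:4, 12:4
Vertices with odd degree: 5, 8. An Eulerian circuit requires all degrees even.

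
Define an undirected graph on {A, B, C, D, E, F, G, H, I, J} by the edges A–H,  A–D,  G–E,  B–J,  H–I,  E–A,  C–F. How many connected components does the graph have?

Component: {B, J}
Component: {C, F}
Component: {A, D, E, G, H, I}

3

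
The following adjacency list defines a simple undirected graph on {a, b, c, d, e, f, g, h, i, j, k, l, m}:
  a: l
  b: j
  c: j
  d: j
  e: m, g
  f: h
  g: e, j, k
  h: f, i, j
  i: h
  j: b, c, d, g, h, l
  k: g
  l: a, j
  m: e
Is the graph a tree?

|V| = 13, |E| = 12.
It is connected with exactly 12 edges, hence acyclic — it is a tree.

Yes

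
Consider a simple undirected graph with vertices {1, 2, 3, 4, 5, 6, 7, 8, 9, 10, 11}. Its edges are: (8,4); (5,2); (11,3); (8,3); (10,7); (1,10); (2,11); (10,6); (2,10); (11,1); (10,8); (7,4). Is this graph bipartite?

2-10-8-3-11-2 is an odd cycle (length 5), and a bipartite graph can contain only even cycles.

No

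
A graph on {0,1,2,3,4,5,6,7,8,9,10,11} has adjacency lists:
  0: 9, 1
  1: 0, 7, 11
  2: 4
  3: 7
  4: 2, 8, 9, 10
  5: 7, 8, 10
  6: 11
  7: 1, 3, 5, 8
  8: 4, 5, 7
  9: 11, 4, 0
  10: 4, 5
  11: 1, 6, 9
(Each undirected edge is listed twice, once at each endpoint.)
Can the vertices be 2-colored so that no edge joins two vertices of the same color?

No

The cycle 7-5-8-7 has length 3, which is odd, so the graph is not bipartite.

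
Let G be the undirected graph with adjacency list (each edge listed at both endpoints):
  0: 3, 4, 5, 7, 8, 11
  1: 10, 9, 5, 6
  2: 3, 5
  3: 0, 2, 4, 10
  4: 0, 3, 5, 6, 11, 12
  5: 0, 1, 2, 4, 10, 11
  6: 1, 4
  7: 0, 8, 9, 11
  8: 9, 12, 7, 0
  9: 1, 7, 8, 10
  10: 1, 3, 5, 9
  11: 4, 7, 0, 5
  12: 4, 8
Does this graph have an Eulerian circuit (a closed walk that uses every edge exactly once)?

Degrees: 0:6, 1:4, 2:2, 3:4, 4:6, 5:6, 6:2, 7:4, 8:4, 9:4, 10:4, 11:4, 12:2
All degrees are even and the non-isolated vertices are connected — an Eulerian circuit exists.

Yes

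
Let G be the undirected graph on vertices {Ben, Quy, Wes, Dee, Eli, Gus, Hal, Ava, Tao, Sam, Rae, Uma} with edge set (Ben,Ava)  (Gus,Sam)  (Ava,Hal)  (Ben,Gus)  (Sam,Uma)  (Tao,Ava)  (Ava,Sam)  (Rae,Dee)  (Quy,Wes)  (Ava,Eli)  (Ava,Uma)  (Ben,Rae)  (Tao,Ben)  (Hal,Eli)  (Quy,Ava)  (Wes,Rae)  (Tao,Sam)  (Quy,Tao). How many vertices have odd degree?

Degrees: Ben:4, Quy:3, Wes:2, Dee:1, Eli:2, Gus:2, Hal:2, Ava:7, Tao:4, Sam:4, Rae:3, Uma:2
Odd-degree vertices: Quy, Dee, Ava, Rae.

4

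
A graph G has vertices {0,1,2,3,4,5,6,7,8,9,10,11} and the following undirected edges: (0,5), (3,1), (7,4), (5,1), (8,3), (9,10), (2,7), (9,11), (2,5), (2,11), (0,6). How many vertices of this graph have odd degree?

Degrees: 0:2, 1:2, 2:3, 3:2, 4:1, 5:3, 6:1, 7:2, 8:1, 9:2, 10:1, 11:2
Odd-degree vertices: 2, 4, 5, 6, 8, 10.

6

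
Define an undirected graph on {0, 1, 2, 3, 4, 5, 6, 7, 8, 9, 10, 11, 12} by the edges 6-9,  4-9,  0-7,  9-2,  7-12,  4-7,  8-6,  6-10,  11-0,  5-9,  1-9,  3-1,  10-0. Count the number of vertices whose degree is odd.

10

Degrees: 0:3, 1:2, 2:1, 3:1, 4:2, 5:1, 6:3, 7:3, 8:1, 9:5, 10:2, 11:1, 12:1
Odd-degree vertices: 0, 2, 3, 5, 6, 7, 8, 9, 11, 12.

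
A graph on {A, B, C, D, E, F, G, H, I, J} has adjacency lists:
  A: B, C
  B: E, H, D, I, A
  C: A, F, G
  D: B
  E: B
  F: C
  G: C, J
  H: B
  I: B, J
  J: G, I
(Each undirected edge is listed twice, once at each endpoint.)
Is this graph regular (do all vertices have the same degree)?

Degrees: A:2, B:5, C:3, D:1, E:1, F:1, G:2, H:1, I:2, J:2
Vertex D has degree 1 while B has degree 5, so the graph is not regular.

No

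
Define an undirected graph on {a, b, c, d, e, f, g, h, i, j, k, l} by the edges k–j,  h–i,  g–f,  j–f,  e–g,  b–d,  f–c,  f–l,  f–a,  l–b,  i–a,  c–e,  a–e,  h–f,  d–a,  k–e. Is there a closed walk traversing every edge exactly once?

Yes

Degrees: a:4, b:2, c:2, d:2, e:4, f:6, g:2, h:2, i:2, j:2, k:2, l:2
All degrees are even and the non-isolated vertices are connected — an Eulerian circuit exists.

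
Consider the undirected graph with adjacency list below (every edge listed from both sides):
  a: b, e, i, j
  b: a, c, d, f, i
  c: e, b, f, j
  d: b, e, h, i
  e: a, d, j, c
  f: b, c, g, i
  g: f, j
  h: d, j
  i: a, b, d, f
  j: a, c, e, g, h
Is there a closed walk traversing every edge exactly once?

No

Degrees: a:4, b:5, c:4, d:4, e:4, f:4, g:2, h:2, i:4, j:5
Vertices with odd degree: b, j. An Eulerian circuit requires all degrees even.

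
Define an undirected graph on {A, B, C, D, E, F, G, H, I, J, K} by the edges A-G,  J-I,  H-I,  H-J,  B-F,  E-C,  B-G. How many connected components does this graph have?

Component: {D}
Component: {K}
Component: {C, E}
Component: {H, I, J}
Component: {A, B, F, G}

5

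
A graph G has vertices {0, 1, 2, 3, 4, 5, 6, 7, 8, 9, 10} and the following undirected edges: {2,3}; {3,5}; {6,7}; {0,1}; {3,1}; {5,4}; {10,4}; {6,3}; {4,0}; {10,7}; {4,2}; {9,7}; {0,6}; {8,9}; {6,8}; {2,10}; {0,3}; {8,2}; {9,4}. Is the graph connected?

Starting from 0 and exploring outward reaches every vertex (0, 3, 4, 6, 1, 2, 5, 9, 10, 8, 7); the graph is connected.

Yes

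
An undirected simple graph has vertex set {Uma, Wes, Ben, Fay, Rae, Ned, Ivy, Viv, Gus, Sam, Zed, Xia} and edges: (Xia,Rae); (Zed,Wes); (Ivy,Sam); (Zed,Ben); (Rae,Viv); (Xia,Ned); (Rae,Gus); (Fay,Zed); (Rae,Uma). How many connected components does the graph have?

Component: {Ivy, Sam}
Component: {Wes, Ben, Fay, Zed}
Component: {Uma, Rae, Ned, Viv, Gus, Xia}

3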